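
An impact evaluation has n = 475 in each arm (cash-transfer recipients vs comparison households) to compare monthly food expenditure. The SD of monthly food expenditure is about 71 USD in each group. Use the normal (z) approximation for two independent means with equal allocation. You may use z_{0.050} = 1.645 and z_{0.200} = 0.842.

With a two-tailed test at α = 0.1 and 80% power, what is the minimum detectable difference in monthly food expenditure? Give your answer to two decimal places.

Minimum detectable difference ≈ 11.46 USD

δ = (z_{α/2} + z_β) · √((σ₁²+σ₂²)/n)
  = (1.645 + 0.842) · √(10082/475)
  = 2.487 · √21.2253
  = 2.487 · 4.6071
  = 11.4578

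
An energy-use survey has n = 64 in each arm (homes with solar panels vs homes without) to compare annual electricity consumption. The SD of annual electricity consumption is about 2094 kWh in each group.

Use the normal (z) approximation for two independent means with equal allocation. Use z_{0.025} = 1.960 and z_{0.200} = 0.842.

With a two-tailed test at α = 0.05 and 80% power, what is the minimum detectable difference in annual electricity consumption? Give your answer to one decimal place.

Minimum detectable difference ≈ 1037.2 kWh

δ = (z_{α/2} + z_β) · √((σ₁²+σ₂²)/n)
  = (1.960 + 0.842) · √(8769672/64)
  = 2.802 · √137026.1
  = 2.802 · 370.1704
  = 1037.2175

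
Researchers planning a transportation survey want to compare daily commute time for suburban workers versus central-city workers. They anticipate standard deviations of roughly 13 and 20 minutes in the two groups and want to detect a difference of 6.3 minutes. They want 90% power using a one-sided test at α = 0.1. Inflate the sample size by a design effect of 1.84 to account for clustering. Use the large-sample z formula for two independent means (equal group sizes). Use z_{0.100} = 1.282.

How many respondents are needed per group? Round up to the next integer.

n = (z_α + z_β)² · (σ₁² + σ₂²) / δ²
  = (1.282 + 1.282)² · (13² + 20² = 569) / 6.3²
  = 6.5741 · 569 / 39.69
  = 94.25
Design effect: 1.84 × 94.25 = 173.41.
Round up → n = 174 per group.

n = 174 per group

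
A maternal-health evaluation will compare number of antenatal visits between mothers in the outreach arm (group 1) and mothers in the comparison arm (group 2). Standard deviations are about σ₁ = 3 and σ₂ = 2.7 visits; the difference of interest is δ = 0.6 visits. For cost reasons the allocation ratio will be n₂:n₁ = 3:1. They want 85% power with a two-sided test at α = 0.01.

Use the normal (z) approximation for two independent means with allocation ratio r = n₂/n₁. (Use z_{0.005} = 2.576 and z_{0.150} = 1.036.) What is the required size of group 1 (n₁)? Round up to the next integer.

n₁ = 415

n₁ = (z_{α/2} + z_β)² · (σ₁² + σ₂²/r) / δ²
   = (2.576 + 1.036)² · (3² + 2.7²/3) / 0.6²
   = 13.0465 · (9 + 2.43) / 0.36
   = 13.0465 · 11.43 / 0.36
   = 414.23
Round up → n₁ = 415; n₂ = r·n₁ = 3 × 415 = 1245.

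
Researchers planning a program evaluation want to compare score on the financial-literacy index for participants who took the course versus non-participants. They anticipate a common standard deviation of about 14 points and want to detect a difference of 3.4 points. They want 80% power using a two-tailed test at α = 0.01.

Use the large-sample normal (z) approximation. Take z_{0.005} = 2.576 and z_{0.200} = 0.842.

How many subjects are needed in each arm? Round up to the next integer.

n = (z_{α/2} + z_β)² · (σ₁² + σ₂²) / δ²
  = (2.576 + 0.842)² · (2·14² = 392) / 3.4²
  = 11.6827 · 392 / 11.56
  = 396.16
Round up → n = 397 per group.

n = 397 per group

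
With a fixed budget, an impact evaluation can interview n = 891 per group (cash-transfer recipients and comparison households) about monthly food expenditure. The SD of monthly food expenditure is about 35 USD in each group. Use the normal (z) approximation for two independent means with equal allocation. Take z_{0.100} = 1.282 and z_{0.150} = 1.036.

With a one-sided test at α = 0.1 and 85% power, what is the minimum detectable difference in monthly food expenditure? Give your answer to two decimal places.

δ = (z_α + z_β) · √((σ₁²+σ₂²)/n)
  = (1.282 + 1.036) · √(2450/891)
  = 2.318 · √2.7497
  = 2.318 · 1.6582
  = 3.8438

Minimum detectable difference ≈ 3.84 USD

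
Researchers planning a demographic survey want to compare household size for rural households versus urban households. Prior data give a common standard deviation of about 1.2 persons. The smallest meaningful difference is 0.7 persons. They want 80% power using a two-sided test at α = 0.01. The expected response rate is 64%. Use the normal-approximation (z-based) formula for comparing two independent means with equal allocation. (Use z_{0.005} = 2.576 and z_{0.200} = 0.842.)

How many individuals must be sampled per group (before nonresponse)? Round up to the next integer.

n = 108 per group

n = (z_{α/2} + z_β)² · (σ₁² + σ₂²) / δ²
  = (2.576 + 0.842)² · (2·1.2² = 2.88) / 0.7²
  = 11.6827 · 2.88 / 0.49
  = 68.67
Adjust for 64% response: 68.67 / 0.64 = 107.29.
Round up → n = 108 per group.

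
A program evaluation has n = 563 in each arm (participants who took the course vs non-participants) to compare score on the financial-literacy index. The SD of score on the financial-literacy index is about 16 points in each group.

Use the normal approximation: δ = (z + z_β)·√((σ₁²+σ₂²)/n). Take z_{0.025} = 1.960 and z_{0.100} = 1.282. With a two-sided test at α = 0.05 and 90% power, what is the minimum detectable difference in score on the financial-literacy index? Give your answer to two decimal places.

Minimum detectable difference ≈ 3.09 points

δ = (z_{α/2} + z_β) · √((σ₁²+σ₂²)/n)
  = (1.960 + 1.282) · √(512/563)
  = 3.242 · √0.90941
  = 3.242 · 0.9536
  = 3.0917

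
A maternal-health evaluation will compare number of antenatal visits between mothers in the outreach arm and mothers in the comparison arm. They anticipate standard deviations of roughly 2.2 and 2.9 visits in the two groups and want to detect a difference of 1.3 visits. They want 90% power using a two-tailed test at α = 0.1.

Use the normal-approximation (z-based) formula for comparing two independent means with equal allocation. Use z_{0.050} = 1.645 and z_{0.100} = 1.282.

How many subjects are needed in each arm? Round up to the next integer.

n = (z_{α/2} + z_β)² · (σ₁² + σ₂²) / δ²
  = (1.645 + 1.282)² · (2.2² + 2.9² = 13.25) / 1.3²
  = 8.5673 · 13.25 / 1.69
  = 67.17
Round up → n = 68 per group.

n = 68 per group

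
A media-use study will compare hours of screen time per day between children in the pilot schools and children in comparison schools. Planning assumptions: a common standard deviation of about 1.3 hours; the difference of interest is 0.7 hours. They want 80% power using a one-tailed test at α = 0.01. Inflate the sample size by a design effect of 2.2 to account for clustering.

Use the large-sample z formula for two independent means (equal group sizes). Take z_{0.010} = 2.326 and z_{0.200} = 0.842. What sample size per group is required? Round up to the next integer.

n = (z_α + z_β)² · (σ₁² + σ₂²) / δ²
  = (2.326 + 0.842)² · (2·1.3² = 3.38) / 0.7²
  = 10.0362 · 3.38 / 0.49
  = 69.23
Design effect: 2.2 × 69.23 = 152.30.
Round up → n = 153 per group.

n = 153 per group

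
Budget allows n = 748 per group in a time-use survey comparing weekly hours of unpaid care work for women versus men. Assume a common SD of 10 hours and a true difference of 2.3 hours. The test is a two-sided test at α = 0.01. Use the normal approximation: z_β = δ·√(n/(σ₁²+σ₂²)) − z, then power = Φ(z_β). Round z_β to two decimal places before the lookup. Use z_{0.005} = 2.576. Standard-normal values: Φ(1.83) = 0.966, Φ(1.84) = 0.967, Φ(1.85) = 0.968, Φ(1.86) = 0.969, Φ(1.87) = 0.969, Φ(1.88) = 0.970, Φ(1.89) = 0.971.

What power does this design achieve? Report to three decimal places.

Power ≈ 0.969

z_β = δ·√(n/(σ₁²+σ₂²)) − z_{α/2}
    = 2.3 · √(748/200) − 2.576
    = 2.3 · 1.93391 − 2.576
    = 4.4480 − 2.576 = 1.8720 → 1.87
Power = Φ(1.87) = 0.969.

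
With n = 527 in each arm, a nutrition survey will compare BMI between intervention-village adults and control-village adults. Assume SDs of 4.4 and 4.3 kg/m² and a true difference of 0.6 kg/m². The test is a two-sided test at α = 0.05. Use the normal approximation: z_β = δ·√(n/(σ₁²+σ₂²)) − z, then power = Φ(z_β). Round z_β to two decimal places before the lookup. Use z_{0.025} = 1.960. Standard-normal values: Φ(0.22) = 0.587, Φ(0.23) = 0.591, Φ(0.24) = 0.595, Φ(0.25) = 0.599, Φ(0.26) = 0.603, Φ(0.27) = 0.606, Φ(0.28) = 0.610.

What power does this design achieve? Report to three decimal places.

Power ≈ 0.610

z_β = δ·√(n/(σ₁²+σ₂²)) − z_{α/2}
    = 0.6 · √(527/37.85) − 1.960
    = 0.6 · 3.73140 − 1.960
    = 2.2388 − 1.960 = 0.2788 → 0.28
Power = Φ(0.28) = 0.610.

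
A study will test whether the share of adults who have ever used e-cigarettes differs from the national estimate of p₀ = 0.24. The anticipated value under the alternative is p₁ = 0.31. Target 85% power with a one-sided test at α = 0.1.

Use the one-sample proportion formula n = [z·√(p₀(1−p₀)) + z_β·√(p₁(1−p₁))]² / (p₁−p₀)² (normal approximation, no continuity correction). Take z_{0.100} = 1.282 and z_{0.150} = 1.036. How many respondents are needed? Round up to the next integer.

n = 216

n = [z_α·√(p₀q₀) + z_β·√(p₁q₁)]² / (p₁ − p₀)²
  = [1.282·√(0.24·0.76) + 1.036·√(0.31·0.69)]² / (0.07)²
  = [1.282·0.4271 + 1.036·0.4625]² / 0.0049
  = [1.0267]² / 0.0049
  = 215.11
Round up → n = 216.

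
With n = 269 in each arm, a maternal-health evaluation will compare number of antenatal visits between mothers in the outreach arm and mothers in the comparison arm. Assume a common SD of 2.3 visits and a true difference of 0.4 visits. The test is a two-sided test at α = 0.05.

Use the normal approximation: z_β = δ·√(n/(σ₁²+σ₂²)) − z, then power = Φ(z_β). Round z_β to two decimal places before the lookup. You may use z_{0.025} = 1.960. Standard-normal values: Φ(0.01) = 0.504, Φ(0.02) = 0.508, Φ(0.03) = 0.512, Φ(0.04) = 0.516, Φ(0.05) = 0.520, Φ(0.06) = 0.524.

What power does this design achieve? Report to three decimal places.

Power ≈ 0.524

z_β = δ·√(n/(σ₁²+σ₂²)) − z_{α/2}
    = 0.4 · √(269/10.58) − 1.960
    = 0.4 · 5.04235 − 1.960
    = 2.0169 − 1.960 = 0.0569 → 0.06
Power = Φ(0.06) = 0.524.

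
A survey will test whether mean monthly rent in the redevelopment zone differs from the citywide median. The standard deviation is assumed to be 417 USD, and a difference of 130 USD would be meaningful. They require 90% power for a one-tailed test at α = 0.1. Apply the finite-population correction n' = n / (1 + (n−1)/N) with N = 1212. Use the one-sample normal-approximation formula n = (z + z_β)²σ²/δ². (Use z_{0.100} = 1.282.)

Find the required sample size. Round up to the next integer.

n = 65

n = (z_α + z_β)² · σ² / δ²
  = (1.282 + 1.282)² · 417² / 130²
  = 6.5741 · 173889 / 16900
  = 67.64
Finite-population correction (N = 1212): 67.64 / (1 + (67.64 − 1)/1212) = 64.12.
Round up → n = 65.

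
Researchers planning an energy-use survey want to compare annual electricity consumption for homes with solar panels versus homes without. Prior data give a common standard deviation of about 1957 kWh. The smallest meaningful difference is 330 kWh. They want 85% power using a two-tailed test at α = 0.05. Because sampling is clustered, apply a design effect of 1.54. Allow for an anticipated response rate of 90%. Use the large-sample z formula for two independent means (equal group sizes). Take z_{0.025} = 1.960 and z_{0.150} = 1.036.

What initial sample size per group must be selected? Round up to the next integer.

n = 1081 per group

n = (z_{α/2} + z_β)² · (σ₁² + σ₂²) / δ²
  = (1.960 + 1.036)² · (2·1957² = 7659698) / 330²
  = 8.9760 · 7659698 / 108900
  = 631.35
Design effect: 1.54 × 631.35 = 972.27.
Adjust for 90% response: 972.27 / 0.90 = 1080.30.
Round up → n = 1081 per group.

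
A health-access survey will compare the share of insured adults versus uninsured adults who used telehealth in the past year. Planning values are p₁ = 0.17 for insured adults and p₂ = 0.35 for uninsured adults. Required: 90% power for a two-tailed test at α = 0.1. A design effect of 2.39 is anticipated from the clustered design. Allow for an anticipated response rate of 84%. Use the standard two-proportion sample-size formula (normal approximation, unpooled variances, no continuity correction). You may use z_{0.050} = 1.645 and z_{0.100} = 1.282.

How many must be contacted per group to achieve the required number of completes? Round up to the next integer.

n = (z_{α/2} + z_β)² · [p₁(1−p₁) + p₂(1−p₂)] / (p₁ − p₂)²
  = (1.645 + 1.282)² · (0.17·0.83 + 0.35·0.65) / (-0.18)²
  = (2.927)² · (0.1411 + 0.2275) / 0.0324
  = 8.5673 · 0.3686 / 0.0324
  = 97.47
Design effect: 2.39 × 97.47 = 232.95.
Adjust for 84% response: 232.95 / 0.84 = 277.32.
Round up → n = 278 per group.

n = 278 per group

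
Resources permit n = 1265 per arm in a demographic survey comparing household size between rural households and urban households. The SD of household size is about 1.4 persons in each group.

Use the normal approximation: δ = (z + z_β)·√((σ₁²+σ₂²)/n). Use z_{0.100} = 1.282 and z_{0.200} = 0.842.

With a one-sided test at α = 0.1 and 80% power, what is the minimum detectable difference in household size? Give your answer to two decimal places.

Minimum detectable difference ≈ 0.12 persons

δ = (z_α + z_β) · √((σ₁²+σ₂²)/n)
  = (1.282 + 0.842) · √(3.92/1265)
  = 2.124 · √0.0031
  = 2.124 · 0.0557
  = 0.1182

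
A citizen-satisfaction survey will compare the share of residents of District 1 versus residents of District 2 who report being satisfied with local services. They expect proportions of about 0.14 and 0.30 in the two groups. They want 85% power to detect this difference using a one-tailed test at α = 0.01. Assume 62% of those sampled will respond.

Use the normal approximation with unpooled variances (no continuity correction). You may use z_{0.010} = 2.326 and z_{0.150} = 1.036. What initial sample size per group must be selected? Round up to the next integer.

n = 236 per group

n = (z_α + z_β)² · [p₁(1−p₁) + p₂(1−p₂)] / (p₁ − p₂)²
  = (2.326 + 1.036)² · (0.14·0.86 + 0.30·0.70) / (-0.16)²
  = (3.362)² · (0.1204 + 0.2100) / 0.0256
  = 11.3030 · 0.3304 / 0.0256
  = 145.88
Adjust for 62% response: 145.88 / 0.62 = 235.29.
Round up → n = 236 per group.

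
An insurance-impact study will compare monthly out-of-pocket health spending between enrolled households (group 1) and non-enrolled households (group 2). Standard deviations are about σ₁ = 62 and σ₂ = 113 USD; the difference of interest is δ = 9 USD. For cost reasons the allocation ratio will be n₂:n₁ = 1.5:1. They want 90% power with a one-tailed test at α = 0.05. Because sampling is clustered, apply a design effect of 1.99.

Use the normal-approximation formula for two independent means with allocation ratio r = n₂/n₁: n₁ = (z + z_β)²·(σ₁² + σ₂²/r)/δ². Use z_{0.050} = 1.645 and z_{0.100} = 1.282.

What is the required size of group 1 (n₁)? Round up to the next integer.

n₁ = 2601

n₁ = (z_α + z_β)² · (σ₁² + σ₂²/r) / δ²
   = (1.645 + 1.282)² · (62² + 113²/1.5) / 9²
   = 8.5673 · (3844 + 8512.7) / 81
   = 8.5673 · 12356.7 / 81
   = 1306.96
Design effect: 1.99 × 1306.96 = 2600.85.
Round up → n₁ = 2601; n₂ = r·n₁ = 1.5 × 2601 = 3902.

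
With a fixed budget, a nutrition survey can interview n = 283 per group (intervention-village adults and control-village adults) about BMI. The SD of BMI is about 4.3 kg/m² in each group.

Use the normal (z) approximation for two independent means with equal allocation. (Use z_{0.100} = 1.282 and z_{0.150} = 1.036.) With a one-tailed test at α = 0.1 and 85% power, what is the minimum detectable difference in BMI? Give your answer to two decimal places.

Minimum detectable difference ≈ 0.84 kg/m²

δ = (z_α + z_β) · √((σ₁²+σ₂²)/n)
  = (1.282 + 1.036) · √(36.98/283)
  = 2.318 · √0.13067
  = 2.318 · 0.3615
  = 0.8379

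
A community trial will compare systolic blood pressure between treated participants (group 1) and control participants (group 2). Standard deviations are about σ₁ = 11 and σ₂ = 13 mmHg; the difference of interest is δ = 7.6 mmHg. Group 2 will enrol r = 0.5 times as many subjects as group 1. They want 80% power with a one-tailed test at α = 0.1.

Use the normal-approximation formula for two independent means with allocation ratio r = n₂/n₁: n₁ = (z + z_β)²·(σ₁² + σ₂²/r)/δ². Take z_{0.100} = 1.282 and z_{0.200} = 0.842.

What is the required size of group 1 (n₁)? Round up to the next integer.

n₁ = (z_α + z_β)² · (σ₁² + σ₂²/r) / δ²
   = (1.282 + 0.842)² · (11² + 13²/0.5) / 7.6²
   = 4.5114 · (121 + 338) / 57.76
   = 4.5114 · 459 / 57.76
   = 35.85
Round up → n₁ = 36; n₂ = r·n₁ = 0.5 × 36 = 18.

n₁ = 36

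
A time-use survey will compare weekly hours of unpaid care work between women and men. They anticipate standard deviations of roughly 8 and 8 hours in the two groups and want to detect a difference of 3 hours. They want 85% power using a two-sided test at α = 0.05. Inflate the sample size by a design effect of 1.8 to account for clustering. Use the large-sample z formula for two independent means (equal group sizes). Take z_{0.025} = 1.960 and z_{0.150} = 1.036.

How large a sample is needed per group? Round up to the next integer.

n = (z_{α/2} + z_β)² · (σ₁² + σ₂²) / δ²
  = (1.960 + 1.036)² · (8² + 8² = 128) / 3²
  = 8.9760 · 128 / 9
  = 127.66
Design effect: 1.8 × 127.66 = 229.79.
Round up → n = 230 per group.

n = 230 per group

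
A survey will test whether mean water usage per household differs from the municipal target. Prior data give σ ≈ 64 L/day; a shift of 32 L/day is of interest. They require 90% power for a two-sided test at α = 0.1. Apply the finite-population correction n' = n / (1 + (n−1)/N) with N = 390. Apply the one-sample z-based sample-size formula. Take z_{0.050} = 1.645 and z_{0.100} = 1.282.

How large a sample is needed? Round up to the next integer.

n = 32

n = (z_{α/2} + z_β)² · σ² / δ²
  = (1.645 + 1.282)² · 64² / 32²
  = 8.5673 · 4096 / 1024
  = 34.27
Finite-population correction (N = 390): 34.27 / (1 + (34.27 − 1)/390) = 31.58.
Round up → n = 32.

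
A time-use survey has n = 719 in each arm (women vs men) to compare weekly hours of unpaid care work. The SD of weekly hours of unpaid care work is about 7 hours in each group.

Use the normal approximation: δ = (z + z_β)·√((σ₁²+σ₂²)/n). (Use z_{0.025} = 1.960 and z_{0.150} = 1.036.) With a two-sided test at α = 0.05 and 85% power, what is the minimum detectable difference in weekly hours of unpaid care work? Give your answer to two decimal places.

δ = (z_{α/2} + z_β) · √((σ₁²+σ₂²)/n)
  = (1.960 + 1.036) · √(98/719)
  = 2.996 · √0.1363
  = 2.996 · 0.3692
  = 1.1061

Minimum detectable difference ≈ 1.11 hours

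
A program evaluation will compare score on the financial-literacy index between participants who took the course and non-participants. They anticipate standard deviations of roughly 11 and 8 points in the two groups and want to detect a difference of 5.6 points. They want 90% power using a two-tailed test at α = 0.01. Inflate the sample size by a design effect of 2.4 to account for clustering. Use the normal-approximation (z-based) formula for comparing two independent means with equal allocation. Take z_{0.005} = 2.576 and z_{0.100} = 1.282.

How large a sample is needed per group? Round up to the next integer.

n = (z_{α/2} + z_β)² · (σ₁² + σ₂²) / δ²
  = (2.576 + 1.282)² · (11² + 8² = 185) / 5.6²
  = 14.8842 · 185 / 31.36
  = 87.81
Design effect: 2.4 × 87.81 = 210.73.
Round up → n = 211 per group.

n = 211 per group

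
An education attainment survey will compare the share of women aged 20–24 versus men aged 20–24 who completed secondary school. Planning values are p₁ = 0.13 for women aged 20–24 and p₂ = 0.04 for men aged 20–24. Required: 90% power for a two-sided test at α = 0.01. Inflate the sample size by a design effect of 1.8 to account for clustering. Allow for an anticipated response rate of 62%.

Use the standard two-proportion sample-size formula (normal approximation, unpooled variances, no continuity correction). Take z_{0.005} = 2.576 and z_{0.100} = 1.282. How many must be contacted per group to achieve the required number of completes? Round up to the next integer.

n = 809 per group

n = (z_{α/2} + z_β)² · [p₁(1−p₁) + p₂(1−p₂)] / (p₁ − p₂)²
  = (2.576 + 1.282)² · (0.13·0.87 + 0.04·0.96) / (0.09)²
  = (3.858)² · (0.1131 + 0.0384) / 0.0081
  = 14.8842 · 0.1515 / 0.0081
  = 278.39
Design effect: 1.8 × 278.39 = 501.10.
Adjust for 62% response: 501.10 / 0.62 = 808.23.
Round up → n = 809 per group.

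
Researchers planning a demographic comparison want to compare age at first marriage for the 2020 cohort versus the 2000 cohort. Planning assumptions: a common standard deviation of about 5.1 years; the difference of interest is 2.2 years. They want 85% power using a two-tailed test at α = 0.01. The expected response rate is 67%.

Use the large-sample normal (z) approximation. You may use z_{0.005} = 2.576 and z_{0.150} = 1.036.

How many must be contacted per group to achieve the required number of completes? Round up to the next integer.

n = (z_{α/2} + z_β)² · (σ₁² + σ₂²) / δ²
  = (2.576 + 1.036)² · (2·5.1² = 52.02) / 2.2²
  = 13.0465 · 52.02 / 4.84
  = 140.22
Adjust for 67% response: 140.22 / 0.67 = 209.29.
Round up → n = 210 per group.

n = 210 per group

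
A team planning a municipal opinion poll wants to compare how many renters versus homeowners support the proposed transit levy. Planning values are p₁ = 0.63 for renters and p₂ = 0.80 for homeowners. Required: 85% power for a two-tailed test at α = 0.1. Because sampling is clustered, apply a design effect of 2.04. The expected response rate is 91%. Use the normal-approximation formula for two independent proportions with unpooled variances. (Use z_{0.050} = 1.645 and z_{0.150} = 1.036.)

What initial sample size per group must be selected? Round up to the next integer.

n = (z_{α/2} + z_β)² · [p₁(1−p₁) + p₂(1−p₂)] / (p₁ − p₂)²
  = (1.645 + 1.036)² · (0.63·0.37 + 0.80·0.20) / (-0.17)²
  = (2.681)² · (0.2331 + 0.1600) / 0.0289
  = 7.1878 · 0.3931 / 0.0289
  = 97.77
Design effect: 2.04 × 97.77 = 199.45.
Adjust for 91% response: 199.45 / 0.91 = 219.17.
Round up → n = 220 per group.

n = 220 per group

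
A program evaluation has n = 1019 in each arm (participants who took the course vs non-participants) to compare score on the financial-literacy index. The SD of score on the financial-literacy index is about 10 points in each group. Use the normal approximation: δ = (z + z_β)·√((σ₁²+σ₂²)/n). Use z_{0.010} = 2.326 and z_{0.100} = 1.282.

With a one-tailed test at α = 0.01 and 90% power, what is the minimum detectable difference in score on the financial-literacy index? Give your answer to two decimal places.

δ = (z_α + z_β) · √((σ₁²+σ₂²)/n)
  = (2.326 + 1.282) · √(200/1019)
  = 3.608 · √0.19627
  = 3.608 · 0.4430
  = 1.5984

Minimum detectable difference ≈ 1.60 points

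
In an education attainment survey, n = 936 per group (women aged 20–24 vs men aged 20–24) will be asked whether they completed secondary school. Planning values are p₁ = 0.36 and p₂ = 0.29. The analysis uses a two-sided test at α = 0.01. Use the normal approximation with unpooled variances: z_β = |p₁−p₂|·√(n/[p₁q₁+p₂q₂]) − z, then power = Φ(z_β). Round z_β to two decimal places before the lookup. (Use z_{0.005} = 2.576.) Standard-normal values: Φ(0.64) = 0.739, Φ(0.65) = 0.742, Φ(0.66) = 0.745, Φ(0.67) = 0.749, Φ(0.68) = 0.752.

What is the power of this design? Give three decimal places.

Power ≈ 0.749

z_β = |p₁−p₂|·√(n/[p₁q₁+p₂q₂]) − z_{α/2}
    = 0.07 · √(936/0.4363) − 2.576
    = 0.07 · 46.3175 − 2.576
    = 3.2422 − 2.576 = 0.6662 → 0.67
Power = Φ(0.67) = 0.749.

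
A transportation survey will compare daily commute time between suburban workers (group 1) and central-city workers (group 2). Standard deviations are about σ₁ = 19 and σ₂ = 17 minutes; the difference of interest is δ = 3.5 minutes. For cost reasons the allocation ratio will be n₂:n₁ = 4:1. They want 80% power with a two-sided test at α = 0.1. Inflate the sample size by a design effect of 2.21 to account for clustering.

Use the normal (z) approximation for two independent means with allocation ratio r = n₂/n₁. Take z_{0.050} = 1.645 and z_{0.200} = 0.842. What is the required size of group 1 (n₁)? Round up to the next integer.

n₁ = 484

n₁ = (z_{α/2} + z_β)² · (σ₁² + σ₂²/r) / δ²
   = (1.645 + 0.842)² · (19² + 17²/4) / 3.5²
   = 6.1852 · (361 + 72.25) / 12.25
   = 6.1852 · 433.25 / 12.25
   = 218.75
Design effect: 2.21 × 218.75 = 483.44.
Round up → n₁ = 484; n₂ = r·n₁ = 4 × 484 = 1936.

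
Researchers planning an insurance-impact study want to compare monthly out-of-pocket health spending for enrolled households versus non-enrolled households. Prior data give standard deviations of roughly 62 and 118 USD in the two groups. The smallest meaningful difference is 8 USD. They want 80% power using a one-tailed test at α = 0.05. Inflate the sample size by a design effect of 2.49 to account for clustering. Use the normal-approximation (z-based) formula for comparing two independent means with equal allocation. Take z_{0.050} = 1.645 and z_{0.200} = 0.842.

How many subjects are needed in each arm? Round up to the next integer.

n = 4276 per group

n = (z_α + z_β)² · (σ₁² + σ₂²) / δ²
  = (1.645 + 0.842)² · (62² + 118² = 17768) / 8²
  = 6.1852 · 17768 / 64
  = 1717.16
Design effect: 2.49 × 1717.16 = 4275.72.
Round up → n = 4276 per group.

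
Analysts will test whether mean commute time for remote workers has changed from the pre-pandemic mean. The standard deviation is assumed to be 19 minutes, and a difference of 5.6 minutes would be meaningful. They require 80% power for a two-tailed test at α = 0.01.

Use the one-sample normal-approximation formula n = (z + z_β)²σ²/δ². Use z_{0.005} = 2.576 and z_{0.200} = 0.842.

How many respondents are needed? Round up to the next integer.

n = (z_{α/2} + z_β)² · σ² / δ²
  = (2.576 + 0.842)² · 19² / 5.6²
  = 11.6827 · 361 / 31.36
  = 134.49
Round up → n = 135.

n = 135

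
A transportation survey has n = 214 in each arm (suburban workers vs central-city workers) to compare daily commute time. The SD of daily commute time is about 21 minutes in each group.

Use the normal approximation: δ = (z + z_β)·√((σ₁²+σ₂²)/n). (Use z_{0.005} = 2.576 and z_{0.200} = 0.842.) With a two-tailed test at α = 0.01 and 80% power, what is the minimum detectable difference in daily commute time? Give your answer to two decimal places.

δ = (z_{α/2} + z_β) · √((σ₁²+σ₂²)/n)
  = (2.576 + 0.842) · √(882/214)
  = 3.418 · √4.1215
  = 3.418 · 2.0301
  = 6.9390

Minimum detectable difference ≈ 6.94 minutes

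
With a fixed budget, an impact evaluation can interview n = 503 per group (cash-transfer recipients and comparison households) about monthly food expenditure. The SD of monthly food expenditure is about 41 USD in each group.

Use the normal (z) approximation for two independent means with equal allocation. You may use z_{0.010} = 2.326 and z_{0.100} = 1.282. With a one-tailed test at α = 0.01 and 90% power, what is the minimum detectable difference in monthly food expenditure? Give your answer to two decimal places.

Minimum detectable difference ≈ 9.33 USD

δ = (z_α + z_β) · √((σ₁²+σ₂²)/n)
  = (2.326 + 1.282) · √(3362/503)
  = 3.608 · √6.6839
  = 3.608 · 2.5853
  = 9.3278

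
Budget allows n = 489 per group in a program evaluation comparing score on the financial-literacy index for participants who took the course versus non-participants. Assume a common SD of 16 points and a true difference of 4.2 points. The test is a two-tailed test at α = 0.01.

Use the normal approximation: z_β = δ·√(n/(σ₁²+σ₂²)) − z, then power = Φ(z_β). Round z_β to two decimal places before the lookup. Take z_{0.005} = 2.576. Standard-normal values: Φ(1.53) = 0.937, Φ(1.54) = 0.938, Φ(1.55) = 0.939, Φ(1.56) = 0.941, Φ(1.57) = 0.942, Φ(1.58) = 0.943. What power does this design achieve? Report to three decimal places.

Power ≈ 0.937

z_β = δ·√(n/(σ₁²+σ₂²)) − z_{α/2}
    = 4.2 · √(489/512) − 2.576
    = 4.2 · 0.97728 − 2.576
    = 4.1046 − 2.576 = 1.5286 → 1.53
Power = Φ(1.53) = 0.937.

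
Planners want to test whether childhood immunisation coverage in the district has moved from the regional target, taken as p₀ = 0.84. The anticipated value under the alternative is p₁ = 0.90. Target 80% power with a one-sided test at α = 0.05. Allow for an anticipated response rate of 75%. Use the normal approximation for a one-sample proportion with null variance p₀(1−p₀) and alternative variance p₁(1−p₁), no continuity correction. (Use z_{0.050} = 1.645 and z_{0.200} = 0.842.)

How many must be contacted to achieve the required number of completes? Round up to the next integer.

n = [z_α·√(p₀q₀) + z_β·√(p₁q₁)]² / (p₁ − p₀)²
  = [1.645·√(0.84·0.16) + 0.842·√(0.90·0.10)]² / (0.06)²
  = [1.645·0.3666 + 0.842·0.3000]² / 0.0036
  = [0.8557]² / 0.0036
  = 203.38
Adjust for 75% response: 203.38 / 0.75 = 271.17.
Round up → n = 272.

n = 272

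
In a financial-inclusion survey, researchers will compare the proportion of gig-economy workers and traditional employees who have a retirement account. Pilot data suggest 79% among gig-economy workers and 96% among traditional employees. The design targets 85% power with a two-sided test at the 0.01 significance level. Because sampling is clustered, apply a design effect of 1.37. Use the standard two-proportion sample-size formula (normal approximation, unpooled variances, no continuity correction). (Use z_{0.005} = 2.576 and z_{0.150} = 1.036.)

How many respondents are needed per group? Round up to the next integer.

n = 127 per group

n = (z_{α/2} + z_β)² · [p₁(1−p₁) + p₂(1−p₂)] / (p₁ − p₂)²
  = (2.576 + 1.036)² · (0.79·0.21 + 0.96·0.04) / (-0.17)²
  = (3.612)² · (0.1659 + 0.0384) / 0.0289
  = 13.0465 · 0.2043 / 0.0289
  = 92.23
Design effect: 1.37 × 92.23 = 126.35.
Round up → n = 127 per group.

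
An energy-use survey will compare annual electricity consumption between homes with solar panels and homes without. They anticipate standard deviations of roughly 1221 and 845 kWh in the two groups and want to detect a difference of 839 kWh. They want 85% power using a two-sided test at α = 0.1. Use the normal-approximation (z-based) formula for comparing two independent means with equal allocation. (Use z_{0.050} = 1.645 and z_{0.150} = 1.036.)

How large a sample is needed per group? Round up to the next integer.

n = 23 per group

n = (z_{α/2} + z_β)² · (σ₁² + σ₂²) / δ²
  = (1.645 + 1.036)² · (1221² + 845² = 2204866) / 839²
  = 7.1878 · 2204866 / 703921
  = 22.51
Round up → n = 23 per group.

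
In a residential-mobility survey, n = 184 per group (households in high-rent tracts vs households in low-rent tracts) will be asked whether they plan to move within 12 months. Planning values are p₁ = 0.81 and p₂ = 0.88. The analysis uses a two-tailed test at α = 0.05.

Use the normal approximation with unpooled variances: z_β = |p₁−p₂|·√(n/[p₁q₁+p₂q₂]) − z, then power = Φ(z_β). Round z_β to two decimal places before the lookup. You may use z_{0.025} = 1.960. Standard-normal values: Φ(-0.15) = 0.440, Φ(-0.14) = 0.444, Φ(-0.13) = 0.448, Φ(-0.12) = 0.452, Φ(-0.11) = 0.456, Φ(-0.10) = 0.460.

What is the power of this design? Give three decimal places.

z_β = |p₁−p₂|·√(n/[p₁q₁+p₂q₂]) − z_{α/2}
    = 0.07 · √(184/0.2595) − 1.960
    = 0.07 · 26.6281 − 1.960
    = 1.8640 − 1.960 = -0.0960 → -0.10
Power = Φ(-0.10) = 0.460.

Power ≈ 0.460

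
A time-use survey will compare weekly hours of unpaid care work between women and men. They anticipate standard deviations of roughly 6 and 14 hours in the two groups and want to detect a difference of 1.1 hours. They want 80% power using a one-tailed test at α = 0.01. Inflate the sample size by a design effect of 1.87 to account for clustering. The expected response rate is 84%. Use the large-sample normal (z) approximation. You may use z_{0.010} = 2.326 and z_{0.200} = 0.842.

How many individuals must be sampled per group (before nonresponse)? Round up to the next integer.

n = (z_α + z_β)² · (σ₁² + σ₂²) / δ²
  = (2.326 + 0.842)² · (6² + 14² = 232) / 1.1²
  = 10.0362 · 232 / 1.21
  = 1924.30
Design effect: 1.87 × 1924.30 = 3598.44.
Adjust for 84% response: 3598.44 / 0.84 = 4283.86.
Round up → n = 4284 per group.

n = 4284 per group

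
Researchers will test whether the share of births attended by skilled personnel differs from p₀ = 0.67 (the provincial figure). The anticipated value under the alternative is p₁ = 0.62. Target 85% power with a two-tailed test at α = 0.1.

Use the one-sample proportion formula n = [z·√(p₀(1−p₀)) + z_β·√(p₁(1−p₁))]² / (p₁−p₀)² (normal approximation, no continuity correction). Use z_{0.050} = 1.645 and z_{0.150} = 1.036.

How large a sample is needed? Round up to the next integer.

n = 652

n = [z_{α/2}·√(p₀q₀) + z_β·√(p₁q₁)]² / (p₁ − p₀)²
  = [1.645·√(0.67·0.33) + 1.036·√(0.62·0.38)]² / (-0.05)²
  = [1.645·0.4702 + 1.036·0.4854]² / 0.0025
  = [1.2764]² / 0.0025
  = 651.64
Round up → n = 652.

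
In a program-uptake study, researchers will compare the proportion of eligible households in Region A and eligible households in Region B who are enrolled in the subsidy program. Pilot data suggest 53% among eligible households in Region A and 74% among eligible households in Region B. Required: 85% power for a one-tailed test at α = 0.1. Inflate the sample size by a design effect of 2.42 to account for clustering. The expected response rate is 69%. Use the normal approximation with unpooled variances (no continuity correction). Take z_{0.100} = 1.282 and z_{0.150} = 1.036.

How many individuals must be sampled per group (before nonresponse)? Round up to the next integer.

n = (z_α + z_β)² · [p₁(1−p₁) + p₂(1−p₂)] / (p₁ − p₂)²
  = (1.282 + 1.036)² · (0.53·0.47 + 0.74·0.26) / (-0.21)²
  = (2.318)² · (0.2491 + 0.1924) / 0.0441
  = 5.3731 · 0.4415 / 0.0441
  = 53.79
Design effect: 2.42 × 53.79 = 130.18.
Adjust for 69% response: 130.18 / 0.69 = 188.66.
Round up → n = 189 per group.

n = 189 per group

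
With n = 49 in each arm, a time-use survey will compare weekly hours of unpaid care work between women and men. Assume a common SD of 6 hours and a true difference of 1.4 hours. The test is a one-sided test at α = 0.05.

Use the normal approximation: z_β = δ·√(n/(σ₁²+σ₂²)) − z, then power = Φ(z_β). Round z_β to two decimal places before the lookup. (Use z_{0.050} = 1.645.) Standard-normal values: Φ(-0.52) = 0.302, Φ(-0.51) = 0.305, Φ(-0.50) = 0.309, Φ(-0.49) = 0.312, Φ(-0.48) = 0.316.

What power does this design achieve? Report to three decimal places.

z_β = δ·√(n/(σ₁²+σ₂²)) − z_α
    = 1.4 · √(49/72) − 1.645
    = 1.4 · 0.82496 − 1.645
    = 1.1549 − 1.645 = -0.4901 → -0.49
Power = Φ(-0.49) = 0.312.

Power ≈ 0.312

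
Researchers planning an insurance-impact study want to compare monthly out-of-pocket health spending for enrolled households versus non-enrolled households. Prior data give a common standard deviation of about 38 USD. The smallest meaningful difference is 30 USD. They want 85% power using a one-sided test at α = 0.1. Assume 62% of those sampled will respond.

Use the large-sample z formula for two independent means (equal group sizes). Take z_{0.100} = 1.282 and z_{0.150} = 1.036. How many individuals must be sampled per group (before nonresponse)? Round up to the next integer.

n = (z_α + z_β)² · (σ₁² + σ₂²) / δ²
  = (1.282 + 1.036)² · (2·38² = 2888) / 30²
  = 5.3731 · 2888 / 900
  = 17.24
Adjust for 62% response: 17.24 / 0.62 = 27.81.
Round up → n = 28 per group.

n = 28 per group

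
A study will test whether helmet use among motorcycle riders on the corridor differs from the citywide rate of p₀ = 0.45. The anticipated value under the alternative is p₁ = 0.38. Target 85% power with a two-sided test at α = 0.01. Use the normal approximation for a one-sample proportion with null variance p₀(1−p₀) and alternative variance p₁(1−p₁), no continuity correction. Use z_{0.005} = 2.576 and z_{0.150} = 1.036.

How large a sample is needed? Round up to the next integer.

n = [z_{α/2}·√(p₀q₀) + z_β·√(p₁q₁)]² / (p₁ − p₀)²
  = [2.576·√(0.45·0.55) + 1.036·√(0.38·0.62)]² / (-0.07)²
  = [2.576·0.4975 + 1.036·0.4854]² / 0.0049
  = [1.7844]² / 0.0049
  = 649.82
Round up → n = 650.

n = 650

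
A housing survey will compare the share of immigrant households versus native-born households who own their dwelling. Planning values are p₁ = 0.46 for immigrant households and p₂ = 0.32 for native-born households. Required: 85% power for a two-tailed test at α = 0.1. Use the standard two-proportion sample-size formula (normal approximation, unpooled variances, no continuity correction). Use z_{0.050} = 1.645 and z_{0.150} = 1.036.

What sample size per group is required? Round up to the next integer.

n = 171 per group

n = (z_{α/2} + z_β)² · [p₁(1−p₁) + p₂(1−p₂)] / (p₁ − p₂)²
  = (1.645 + 1.036)² · (0.46·0.54 + 0.32·0.68) / (0.14)²
  = (2.681)² · (0.2484 + 0.2176) / 0.0196
  = 7.1878 · 0.4660 / 0.0196
  = 170.89
Round up → n = 171 per group.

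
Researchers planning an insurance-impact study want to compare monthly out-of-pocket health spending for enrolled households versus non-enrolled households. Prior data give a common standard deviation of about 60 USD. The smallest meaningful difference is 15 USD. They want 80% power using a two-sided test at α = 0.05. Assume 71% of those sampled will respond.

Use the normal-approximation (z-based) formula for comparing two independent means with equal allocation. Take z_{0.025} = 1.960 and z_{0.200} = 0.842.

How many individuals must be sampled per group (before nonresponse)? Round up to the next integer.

n = (z_{α/2} + z_β)² · (σ₁² + σ₂²) / δ²
  = (1.960 + 0.842)² · (2·60² = 7200) / 15²
  = 7.8512 · 7200 / 225
  = 251.24
Adjust for 71% response: 251.24 / 0.71 = 353.86.
Round up → n = 354 per group.

n = 354 per group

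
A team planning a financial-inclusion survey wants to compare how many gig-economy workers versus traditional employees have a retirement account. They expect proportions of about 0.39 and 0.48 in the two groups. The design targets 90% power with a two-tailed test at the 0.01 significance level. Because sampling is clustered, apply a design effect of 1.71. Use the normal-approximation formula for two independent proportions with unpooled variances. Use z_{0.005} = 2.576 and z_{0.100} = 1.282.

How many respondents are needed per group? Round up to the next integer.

n = (z_{α/2} + z_β)² · [p₁(1−p₁) + p₂(1−p₂)] / (p₁ − p₂)²
  = (2.576 + 1.282)² · (0.39·0.61 + 0.48·0.52) / (-0.09)²
  = (3.858)² · (0.2379 + 0.2496) / 0.0081
  = 14.8842 · 0.4875 / 0.0081
  = 895.81
Design effect: 1.71 × 895.81 = 1531.83.
Round up → n = 1532 per group.

n = 1532 per group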